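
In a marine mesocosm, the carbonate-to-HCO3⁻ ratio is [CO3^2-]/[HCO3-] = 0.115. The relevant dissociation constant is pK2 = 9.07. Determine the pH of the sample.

From K2 = [H⁺][CO3^2-]/[HCO3-]:  pH = pK2 + log₁₀([CO3^2-]/[HCO3-])
log₁₀(0.115) = -0.939
pH = 9.07 + (-0.939) = 8.13

pH = 8.13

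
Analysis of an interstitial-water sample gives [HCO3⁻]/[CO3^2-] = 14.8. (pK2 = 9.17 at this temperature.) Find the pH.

pH = 8.00

From K2 = [H⁺][CO3^2-]/[HCO3⁻]:  pH = pK2 − log₁₀([HCO3⁻]/[CO3^2-])
log₁₀(14.8) = +1.170
pH = 9.17 − (+1.170) = 8.00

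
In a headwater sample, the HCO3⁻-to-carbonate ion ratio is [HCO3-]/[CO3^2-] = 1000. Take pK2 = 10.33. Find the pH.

From K2 = [H⁺][CO3^2-]/[HCO3-]:  pH = pK2 − log₁₀([HCO3-]/[CO3^2-])
log₁₀(1000) = +3.000
pH = 10.33 − (+3.000) = 7.33

pH = 7.33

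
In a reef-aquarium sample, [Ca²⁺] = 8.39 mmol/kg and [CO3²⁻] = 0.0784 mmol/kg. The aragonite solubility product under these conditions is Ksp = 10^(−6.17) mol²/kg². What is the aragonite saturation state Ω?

Ω = 0.973

Ksp = 10^(−6.17) = 6.761×10^-7
Ω = [Ca²⁺][CO3²⁻]/Ksp = (8.39×10^-3)(0.0784×10^-3) / 6.761×10^-7 = 0.973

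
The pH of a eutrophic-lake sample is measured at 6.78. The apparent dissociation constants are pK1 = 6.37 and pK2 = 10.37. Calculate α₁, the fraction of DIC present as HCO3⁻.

α₁ = 1 / (1 + [H⁺]/K1 + K2/[H⁺]) = 1 / (1 + 10^-0.41 + 10^-3.59)
   = 1 / (1 + 0.38905 + 0.00025704) = 1/1.3893 = 0.7198

α₁ = 0.720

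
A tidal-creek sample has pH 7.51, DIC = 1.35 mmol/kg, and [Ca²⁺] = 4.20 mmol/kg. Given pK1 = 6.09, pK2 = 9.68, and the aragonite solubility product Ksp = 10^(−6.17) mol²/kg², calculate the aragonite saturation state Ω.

α₂ = 1 / (1 + [H⁺]/K2 + [H⁺]²/(K1K2)) = 1 / (1 + 10^+2.17 + 10^+0.75)
   = 1 / (1 + 147.91 + 5.6234) = 1/154.53 = 0.006471
[CO3²⁻] = α₂ × DIC = 0.006471 × 1.35 = 0.008736 mmol/kg = 8.736 μmol/kg
Ksp = 10^(−6.17) = 6.761×10^-7
Ω = [Ca²⁺][CO3²⁻]/Ksp = (4.20×10^-3)(8.736×10^-6) / 6.761×10^-7 = 0.0543

Ω = 0.0543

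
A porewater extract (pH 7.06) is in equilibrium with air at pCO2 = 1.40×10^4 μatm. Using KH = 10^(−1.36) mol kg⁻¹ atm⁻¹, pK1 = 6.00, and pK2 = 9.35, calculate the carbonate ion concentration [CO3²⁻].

[CO3²⁻] = 0.0360 mmol/kg

[CO2*] = KH · pCO2 = 10^(−1.36) × 1.40×10^4×10^-6 = 6.111×10^-4 mol/kg
α₀ = 1/(1 + K1/[H⁺] + K1K2/[H⁺]²) = 1/(1 + 10^+1.06 + 10^-1.23) = 0.07974
DIC = [CO2*]/α₀ = 6.111×10^-4 / 0.07974 = 7.664 mmol/kg
[CO3²⁻] = α₂·DIC; α₂ = 0.004696, so [CO3²⁻] = 0.004696 × 7.664 = 0.0360 mmol/kg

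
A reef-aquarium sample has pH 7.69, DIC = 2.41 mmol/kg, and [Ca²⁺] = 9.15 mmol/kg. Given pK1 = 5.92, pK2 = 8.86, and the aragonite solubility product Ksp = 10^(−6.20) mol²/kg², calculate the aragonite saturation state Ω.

Ω = 2.18

α₂ = 1 / (1 + [H⁺]/K2 + [H⁺]²/(K1K2)) = 1 / (1 + 10^+1.17 + 10^-0.60)
   = 1 / (1 + 14.791 + 0.25119) = 1/16.042 = 0.06234
[CO3²⁻] = α₂ × DIC = 0.06234 × 2.41 = 0.1502 mmol/kg
Ksp = 10^(−6.20) = 6.310×10^-7
Ω = [Ca²⁺][CO3²⁻]/Ksp = (9.15×10^-3)(1.502×10^-4) / 6.310×10^-7 = 2.18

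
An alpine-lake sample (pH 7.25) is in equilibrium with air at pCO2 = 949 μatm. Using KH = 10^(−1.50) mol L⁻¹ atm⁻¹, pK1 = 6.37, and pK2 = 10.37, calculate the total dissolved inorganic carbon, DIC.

DIC = 0.258 mmol/L

[CO2*] = KH · pCO2 = 10^(−1.50) × 949×10^-6 = 3.001×10^-5 mol/L
α₀ = 1/(1 + K1/[H⁺] + K1K2/[H⁺]²) = 1/(1 + 10^+0.88 + 10^-2.24) = 0.1164
DIC = [CO2*]/α₀ = 3.001×10^-5 / 0.1164 = 0.258 mmol/L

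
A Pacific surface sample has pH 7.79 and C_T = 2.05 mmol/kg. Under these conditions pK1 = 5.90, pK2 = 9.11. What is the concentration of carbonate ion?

α₂ = 1 / (1 + [H⁺]/K2 + [H⁺]²/(K1K2)) = 1 / (1 + 10^+1.32 + 10^-0.57)
   = 1 / (1 + 20.893 + 0.26915) = 1/22.162 = 0.04512
[CO3²⁻] = α₂ × DIC = 0.04512 × 2.05 = 0.0925 mmol/kg

[CO3²⁻] = 0.0925 mmol/kg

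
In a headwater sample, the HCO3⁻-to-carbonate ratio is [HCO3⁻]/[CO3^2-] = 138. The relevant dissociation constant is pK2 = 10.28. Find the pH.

pH = 8.14

From K2 = [H⁺][CO3^2-]/[HCO3⁻]:  pH = pK2 − log₁₀([HCO3⁻]/[CO3^2-])
log₁₀(138) = +2.140
pH = 10.28 − (+2.140) = 8.14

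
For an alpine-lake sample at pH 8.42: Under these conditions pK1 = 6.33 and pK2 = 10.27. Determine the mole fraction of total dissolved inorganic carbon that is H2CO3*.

α₀ = 1 / (1 + K1/[H⁺] + K1K2/[H⁺]²) = 1 / (1 + 10^+2.09 + 10^+0.24)
   = 1 / (1 + 123.03 + 1.7378) = 1/125.76 = 0.007951

α₀ = 0.00795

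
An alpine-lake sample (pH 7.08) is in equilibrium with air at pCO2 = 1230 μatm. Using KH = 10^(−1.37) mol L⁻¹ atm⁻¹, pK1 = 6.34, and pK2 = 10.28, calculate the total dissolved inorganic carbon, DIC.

[CO2*] = KH · pCO2 = 10^(−1.37) × 1230×10^-6 = 5.247×10^-5 mol/L
α₀ = 1/(1 + K1/[H⁺] + K1K2/[H⁺]²) = 1/(1 + 10^+0.74 + 10^-2.46) = 0.1539
DIC = [CO2*]/α₀ = 5.247×10^-5 / 0.1539 = 0.341 mmol/L

DIC = 0.341 mmol/L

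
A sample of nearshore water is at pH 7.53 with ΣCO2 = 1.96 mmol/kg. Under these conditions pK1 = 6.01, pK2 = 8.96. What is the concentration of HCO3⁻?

α₁ = 1 / (1 + [H⁺]/K1 + K2/[H⁺]) = 1 / (1 + 10^-1.52 + 10^-1.43)
   = 1 / (1 + 0.030200 + 0.037154) = 1/1.0674 = 0.9369
[HCO3⁻] = α₁ × DIC = 0.9369 × 1.96 = 1.84 mmol/kg

[HCO3⁻] = 1.84 mmol/kg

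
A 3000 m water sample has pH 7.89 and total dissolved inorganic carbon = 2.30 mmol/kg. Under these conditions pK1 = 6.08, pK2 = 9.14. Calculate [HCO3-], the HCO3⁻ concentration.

[HCO3⁻] = 2.15 mmol/kg

α₁ = 1 / (1 + [H⁺]/K1 + K2/[H⁺]) = 1 / (1 + 10^-1.81 + 10^-1.25)
   = 1 / (1 + 0.015488 + 0.056234) = 1/1.0717 = 0.9331
[HCO3⁻] = α₁ × DIC = 0.9331 × 2.30 = 2.15 mmol/kg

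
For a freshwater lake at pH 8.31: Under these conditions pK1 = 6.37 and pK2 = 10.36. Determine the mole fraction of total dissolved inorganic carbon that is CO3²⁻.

α₂ = 1 / (1 + [H⁺]/K2 + [H⁺]²/(K1K2)) = 1 / (1 + 10^+2.05 + 10^+0.11)
   = 1 / (1 + 112.20 + 1.2882) = 1/114.49 = 0.008734

α₂ = 0.00873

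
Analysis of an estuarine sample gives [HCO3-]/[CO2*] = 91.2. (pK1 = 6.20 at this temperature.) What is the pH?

From K1 = [H⁺][HCO3-]/[CO2*]:  pH = pK1 + log₁₀([HCO3-]/[CO2*])
log₁₀(91.2) = +1.960
pH = 6.20 + (+1.960) = 8.16

pH = 8.16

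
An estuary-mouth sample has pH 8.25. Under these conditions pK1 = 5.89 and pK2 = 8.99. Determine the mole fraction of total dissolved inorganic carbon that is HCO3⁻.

α₁ = 1 / (1 + [H⁺]/K1 + K2/[H⁺]) = 1 / (1 + 10^-2.36 + 10^-0.74)
   = 1 / (1 + 0.0043652 + 0.18197) = 1/1.1863 = 0.8429

α₁ = 0.843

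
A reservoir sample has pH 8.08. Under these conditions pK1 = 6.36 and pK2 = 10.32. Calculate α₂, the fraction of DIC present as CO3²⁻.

α₂ = 1 / (1 + [H⁺]/K2 + [H⁺]²/(K1K2)) = 1 / (1 + 10^+2.24 + 10^+0.52)
   = 1 / (1 + 173.78 + 3.3113) = 1/178.09 = 0.005615

α₂ = 0.00562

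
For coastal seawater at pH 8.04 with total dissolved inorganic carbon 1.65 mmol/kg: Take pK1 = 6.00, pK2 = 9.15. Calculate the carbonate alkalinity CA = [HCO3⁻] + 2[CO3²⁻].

CA = [HCO3⁻] + 2[CO3²⁻] = (α₁ + 2α₂)·DIC
At pH 8.04: [H⁺]/K1 = 10^-2.04 = 0.0091201, K2/[H⁺] = 10^-1.11 = 0.077625
α₁ = 1/(1 + 0.0091201 + 0.077625) = 1/1.0867 = 0.9202; α₂ = α₁·K2/[H⁺] = 0.07143
α₁ + 2α₂ = 1.0630
CA = 1.0630 × 1.65 = 1.75 mmol/kg

CA = 1.75 mmol/kg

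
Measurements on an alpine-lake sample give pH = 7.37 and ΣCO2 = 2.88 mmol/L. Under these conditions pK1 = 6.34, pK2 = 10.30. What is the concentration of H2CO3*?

α₀ = 1 / (1 + K1/[H⁺] + K1K2/[H⁺]²) = 1 / (1 + 10^+1.03 + 10^-1.90)
   = 1 / (1 + 10.715 + 0.012589) = 1/11.728 = 0.08527
[CO2*] = α₀ × DIC = 0.08527 × 2.88 = 0.246 mmol/L

[CO2*] = 0.246 mmol/L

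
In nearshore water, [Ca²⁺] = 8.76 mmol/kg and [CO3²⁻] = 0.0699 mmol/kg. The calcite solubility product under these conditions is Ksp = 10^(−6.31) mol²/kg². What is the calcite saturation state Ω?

Ksp = 10^(−6.31) = 4.898×10^-7
Ω = [Ca²⁺][CO3²⁻]/Ksp = (8.76×10^-3)(0.0699×10^-3) / 4.898×10^-7 = 1.25

Ω = 1.25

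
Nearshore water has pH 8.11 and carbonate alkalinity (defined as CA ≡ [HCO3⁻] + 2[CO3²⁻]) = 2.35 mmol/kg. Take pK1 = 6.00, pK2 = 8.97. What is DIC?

DIC = 2.11 mmol/kg

CA = [HCO3⁻] + 2[CO3²⁻] = (α₁ + 2α₂)·DIC
At pH 8.11: [H⁺]/K1 = 10^-2.11 = 0.0077625, K2/[H⁺] = 10^-0.86 = 0.13804
α₁ = 1/(1 + 0.0077625 + 0.13804) = 1/1.1458 = 0.8728; α₂ = α₁·K2/[H⁺] = 0.1205
α₁ + 2α₂ = 1.1137
DIC = CA / (α₁ + 2α₂) = 2.35 / 1.1137 = 2.11 mmol/kg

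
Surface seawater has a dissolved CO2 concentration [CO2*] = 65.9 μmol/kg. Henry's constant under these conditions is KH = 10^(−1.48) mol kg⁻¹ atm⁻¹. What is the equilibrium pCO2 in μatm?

KH = 10^(−1.48) = 3.311×10^-2 mol kg⁻¹ atm⁻¹
pCO2 = [CO2*]/KH = 65.9×10^-6 / 3.311×10^-2 = 1.99×10^-3 atm = 1990 μatm

pCO2 = 1990 μatm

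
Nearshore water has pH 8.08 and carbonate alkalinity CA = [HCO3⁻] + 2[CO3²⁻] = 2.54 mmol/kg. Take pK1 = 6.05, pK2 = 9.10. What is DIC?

DIC = 2.36 mmol/kg

CA = [HCO3⁻] + 2[CO3²⁻] = (α₁ + 2α₂)·DIC
At pH 8.08: [H⁺]/K1 = 10^-2.03 = 0.0093325, K2/[H⁺] = 10^-1.02 = 0.095499
α₁ = 1/(1 + 0.0093325 + 0.095499) = 1/1.1048 = 0.9051; α₂ = α₁·K2/[H⁺] = 0.08644
α₁ + 2α₂ = 1.0780
DIC = CA / (α₁ + 2α₂) = 2.54 / 1.0780 = 2.36 mmol/kg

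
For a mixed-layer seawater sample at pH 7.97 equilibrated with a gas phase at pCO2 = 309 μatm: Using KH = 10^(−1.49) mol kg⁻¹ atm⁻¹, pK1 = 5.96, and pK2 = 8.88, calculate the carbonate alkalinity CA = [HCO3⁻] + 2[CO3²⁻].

[CO2*] = KH · pCO2 = 10^(−1.49) × 309×10^-6 = 9.999×10^-6 mol/kg
α₀ = 1/(1 + K1/[H⁺] + K1K2/[H⁺]²) = 1/(1 + 10^+2.01 + 10^+1.10) = 0.008627
DIC = [CO2*]/α₀ = 9.999×10^-6 / 0.008627 = 1.159 mmol/kg
CA = (α₁ + 2α₂)·DIC = (0.8828 + 2×0.1086) × 1.159 = 1.27 mmol/kg

CA = 1.27 mmol/kg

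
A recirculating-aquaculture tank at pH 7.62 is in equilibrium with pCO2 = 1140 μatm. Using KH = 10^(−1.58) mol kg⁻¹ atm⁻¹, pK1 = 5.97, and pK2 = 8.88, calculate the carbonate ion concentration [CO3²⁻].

[CO3²⁻] = 0.0736 mmol/kg

[CO2*] = KH · pCO2 = 10^(−1.58) × 1140×10^-6 = 2.999×10^-5 mol/kg
α₀ = 1/(1 + K1/[H⁺] + K1K2/[H⁺]²) = 1/(1 + 10^+1.65 + 10^+0.39) = 0.02078
DIC = [CO2*]/α₀ = 2.999×10^-5 / 0.02078 = 1.443 mmol/kg
[CO3²⁻] = α₂·DIC; α₂ = 0.05101, so [CO3²⁻] = 0.05101 × 1.443 = 0.0736 mmol/kg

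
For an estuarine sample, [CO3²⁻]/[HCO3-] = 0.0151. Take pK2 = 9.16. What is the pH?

pH = 7.34

From K2 = [H⁺][CO3²⁻]/[HCO3-]:  pH = pK2 + log₁₀([CO3²⁻]/[HCO3-])
log₁₀(0.0151) = -1.821
pH = 9.16 + (-1.821) = 7.34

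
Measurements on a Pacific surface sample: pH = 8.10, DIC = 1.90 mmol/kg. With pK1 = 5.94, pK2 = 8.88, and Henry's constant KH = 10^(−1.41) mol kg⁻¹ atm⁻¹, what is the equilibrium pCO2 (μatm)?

pCO2 = 288 μatm

α₀ = 1 / (1 + K1/[H⁺] + K1K2/[H⁺]²) = 1 / (1 + 10^+2.16 + 10^+1.38)
   = 1 / (1 + 144.54 + 23.988) = 1/169.53 = 0.005899
[CO2*] = α₀ × DIC = 0.005899 × 1.90 = 0.01121 mmol/kg = 11.21 μmol/kg
pCO2 = [CO2*]/KH = 1.121×10^-5 / 3.890×10^-2 = 288 μatm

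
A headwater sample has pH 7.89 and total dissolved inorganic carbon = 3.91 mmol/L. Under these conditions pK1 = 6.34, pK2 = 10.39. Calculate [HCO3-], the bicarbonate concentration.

α₁ = 1 / (1 + [H⁺]/K1 + K2/[H⁺]) = 1 / (1 + 10^-1.55 + 10^-2.50)
   = 1 / (1 + 0.028184 + 0.0031623) = 1/1.0313 = 0.9696
[HCO3⁻] = α₁ × DIC = 0.9696 × 3.91 = 3.79 mmol/L

[HCO3⁻] = 3.79 mmol/L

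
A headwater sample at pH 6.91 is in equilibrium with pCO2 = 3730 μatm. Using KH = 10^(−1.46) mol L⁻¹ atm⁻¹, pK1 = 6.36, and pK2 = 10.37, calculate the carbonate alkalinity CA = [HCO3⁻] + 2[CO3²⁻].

CA = 0.459 mmol/L

[CO2*] = KH · pCO2 = 10^(−1.46) × 3730×10^-6 = 1.293×10^-4 mol/L
α₀ = 1/(1 + K1/[H⁺] + K1K2/[H⁺]²) = 1/(1 + 10^+0.55 + 10^-2.91) = 0.2198
DIC = [CO2*]/α₀ = 1.293×10^-4 / 0.2198 = 0.5884 mmol/L
CA = (α₁ + 2α₂)·DIC = (0.7799 + 2×0.0002704) × 0.5884 = 0.459 mmol/L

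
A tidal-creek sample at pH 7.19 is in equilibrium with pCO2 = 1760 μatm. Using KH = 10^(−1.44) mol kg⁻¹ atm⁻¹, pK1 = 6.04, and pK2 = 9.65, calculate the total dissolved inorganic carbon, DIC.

[CO2*] = KH · pCO2 = 10^(−1.44) × 1760×10^-6 = 6.390×10^-5 mol/kg
α₀ = 1/(1 + K1/[H⁺] + K1K2/[H⁺]²) = 1/(1 + 10^+1.15 + 10^-1.31) = 0.06590
DIC = [CO2*]/α₀ = 6.390×10^-5 / 0.06590 = 0.970 mmol/kg

DIC = 0.970 mmol/kg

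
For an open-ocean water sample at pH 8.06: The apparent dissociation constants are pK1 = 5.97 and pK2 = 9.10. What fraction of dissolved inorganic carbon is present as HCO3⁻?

α₁ = 0.910

α₁ = 1 / (1 + [H⁺]/K1 + K2/[H⁺]) = 1 / (1 + 10^-2.09 + 10^-1.04)
   = 1 / (1 + 0.0081283 + 0.091201) = 1/1.0993 = 0.9096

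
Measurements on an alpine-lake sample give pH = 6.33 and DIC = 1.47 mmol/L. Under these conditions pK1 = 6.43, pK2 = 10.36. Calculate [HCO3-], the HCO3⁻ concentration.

α₁ = 1 / (1 + [H⁺]/K1 + K2/[H⁺]) = 1 / (1 + 10^+0.10 + 10^-4.03)
   = 1 / (1 + 1.2589 + 9.3325×10^-5) = 1/2.2590 = 0.4427
[HCO3⁻] = α₁ × DIC = 0.4427 × 1.47 = 0.651 mmol/L

[HCO3⁻] = 0.651 mmol/L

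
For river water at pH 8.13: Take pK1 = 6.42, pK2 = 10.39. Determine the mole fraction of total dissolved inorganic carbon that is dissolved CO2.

α₀ = 0.0190

α₀ = 1 / (1 + K1/[H⁺] + K1K2/[H⁺]²) = 1 / (1 + 10^+1.71 + 10^-0.55)
   = 1 / (1 + 51.286 + 0.28184) = 1/52.568 = 0.01902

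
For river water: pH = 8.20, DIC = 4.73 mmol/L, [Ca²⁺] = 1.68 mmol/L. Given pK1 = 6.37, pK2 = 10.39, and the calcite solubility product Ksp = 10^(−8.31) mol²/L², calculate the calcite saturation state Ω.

α₂ = 1 / (1 + [H⁺]/K2 + [H⁺]²/(K1K2)) = 1 / (1 + 10^+2.19 + 10^+0.36)
   = 1 / (1 + 154.88 + 2.2909) = 1/158.17 = 0.006322
[CO3²⁻] = α₂ × DIC = 0.006322 × 4.73 = 0.02990 mmol/L
Ksp = 10^(−8.31) = 4.898×10^-9
Ω = [Ca²⁺][CO3²⁻]/Ksp = (1.68×10^-3)(2.990×10^-5) / 4.898×10^-9 = 10.3

Ω = 10.3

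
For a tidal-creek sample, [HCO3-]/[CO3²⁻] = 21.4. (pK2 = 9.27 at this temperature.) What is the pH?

From K2 = [H⁺][CO3²⁻]/[HCO3-]:  pH = pK2 − log₁₀([HCO3-]/[CO3²⁻])
log₁₀(21.4) = +1.330
pH = 9.27 − (+1.330) = 7.94

pH = 7.94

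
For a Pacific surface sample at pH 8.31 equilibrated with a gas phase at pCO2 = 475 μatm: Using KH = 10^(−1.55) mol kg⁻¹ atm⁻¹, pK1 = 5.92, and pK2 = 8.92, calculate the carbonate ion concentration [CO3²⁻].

[CO3²⁻] = 0.807 mmol/kg

[CO2*] = KH · pCO2 = 10^(−1.55) × 475×10^-6 = 1.339×10^-5 mol/kg
α₀ = 1/(1 + K1/[H⁺] + K1K2/[H⁺]²) = 1/(1 + 10^+2.39 + 10^+1.78) = 0.003260
DIC = [CO2*]/α₀ = 1.339×10^-5 / 0.003260 = 4.106 mmol/kg
[CO3²⁻] = α₂·DIC; α₂ = 0.1964, so [CO3²⁻] = 0.1964 × 4.106 = 0.807 mmol/kg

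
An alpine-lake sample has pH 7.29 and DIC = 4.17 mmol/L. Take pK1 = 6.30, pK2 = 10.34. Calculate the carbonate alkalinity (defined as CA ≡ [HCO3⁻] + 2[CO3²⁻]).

CA = [HCO3⁻] + 2[CO3²⁻] = (α₁ + 2α₂)·DIC
At pH 7.29: [H⁺]/K1 = 10^-0.99 = 0.10233, K2/[H⁺] = 10^-3.05 = 0.00089125
α₁ = 1/(1 + 0.10233 + 0.00089125) = 1/1.1032 = 0.9064; α₂ = α₁·K2/[H⁺] = 0.0008079
α₁ + 2α₂ = 0.9081
CA = 0.9081 × 4.17 = 3.79 mmol/L

CA = 3.79 mmol/L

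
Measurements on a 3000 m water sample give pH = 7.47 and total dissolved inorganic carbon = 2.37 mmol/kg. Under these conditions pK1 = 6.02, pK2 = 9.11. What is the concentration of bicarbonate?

α₁ = 1 / (1 + [H⁺]/K1 + K2/[H⁺]) = 1 / (1 + 10^-1.45 + 10^-1.64)
   = 1 / (1 + 0.035481 + 0.022909) = 1/1.0584 = 0.9448
[HCO3⁻] = α₁ × DIC = 0.9448 × 2.37 = 2.24 mmol/kg

[HCO3⁻] = 2.24 mmol/kg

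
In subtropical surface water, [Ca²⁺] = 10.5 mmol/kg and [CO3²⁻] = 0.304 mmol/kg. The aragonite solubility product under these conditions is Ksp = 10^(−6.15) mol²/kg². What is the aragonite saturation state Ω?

Ksp = 10^(−6.15) = 7.079×10^-7
Ω = [Ca²⁺][CO3²⁻]/Ksp = (10.5×10^-3)(0.304×10^-3) / 7.079×10^-7 = 4.51

Ω = 4.51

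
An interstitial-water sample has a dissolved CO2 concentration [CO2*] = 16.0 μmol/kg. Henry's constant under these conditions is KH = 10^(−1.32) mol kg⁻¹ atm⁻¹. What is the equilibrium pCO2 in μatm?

pCO2 = 334 μatm

KH = 10^(−1.32) = 4.786×10^-2 mol kg⁻¹ atm⁻¹
pCO2 = [CO2*]/KH = 16.0×10^-6 / 4.786×10^-2 = 3.34×10^-4 atm = 334 μatm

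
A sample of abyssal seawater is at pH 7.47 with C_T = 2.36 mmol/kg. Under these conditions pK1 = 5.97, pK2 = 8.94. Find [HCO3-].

α₁ = 1 / (1 + [H⁺]/K1 + K2/[H⁺]) = 1 / (1 + 10^-1.50 + 10^-1.47)
   = 1 / (1 + 0.031623 + 0.033884) = 1/1.0655 = 0.9385
[HCO3⁻] = α₁ × DIC = 0.9385 × 2.36 = 2.21 mmol/kg

[HCO3⁻] = 2.21 mmol/kg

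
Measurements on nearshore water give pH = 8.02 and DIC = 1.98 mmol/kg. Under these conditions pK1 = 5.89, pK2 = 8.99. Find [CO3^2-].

[CO3²⁻] = 0.190 mmol/kg

α₂ = 1 / (1 + [H⁺]/K2 + [H⁺]²/(K1K2)) = 1 / (1 + 10^+0.97 + 10^-1.16)
   = 1 / (1 + 9.3325 + 0.069183) = 1/10.402 = 0.09614
[CO3²⁻] = α₂ × DIC = 0.09614 × 1.98 = 0.190 mmol/kg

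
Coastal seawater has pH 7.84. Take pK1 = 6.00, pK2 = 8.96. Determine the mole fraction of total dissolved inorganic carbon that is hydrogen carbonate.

α₁ = 1 / (1 + [H⁺]/K1 + K2/[H⁺]) = 1 / (1 + 10^-1.84 + 10^-1.12)
   = 1 / (1 + 0.014454 + 0.075858) = 1/1.0903 = 0.9172

α₁ = 0.917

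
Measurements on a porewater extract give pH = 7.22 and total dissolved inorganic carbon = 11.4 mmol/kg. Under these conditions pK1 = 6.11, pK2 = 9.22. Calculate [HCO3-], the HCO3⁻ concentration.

[HCO3⁻] = 10.5 mmol/kg

α₁ = 1 / (1 + [H⁺]/K1 + K2/[H⁺]) = 1 / (1 + 10^-1.11 + 10^-2.00)
   = 1 / (1 + 0.077625 + 0.010000) = 1/1.0876 = 0.9194
[HCO3⁻] = α₁ × DIC = 0.9194 × 11.4 = 10.5 mmol/kg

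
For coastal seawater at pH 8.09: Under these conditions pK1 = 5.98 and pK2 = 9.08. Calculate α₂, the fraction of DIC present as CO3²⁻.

α₂ = 1 / (1 + [H⁺]/K2 + [H⁺]²/(K1K2)) = 1 / (1 + 10^+0.99 + 10^-1.12)
   = 1 / (1 + 9.7724 + 0.075858) = 1/10.848 = 0.09218

α₂ = 0.0922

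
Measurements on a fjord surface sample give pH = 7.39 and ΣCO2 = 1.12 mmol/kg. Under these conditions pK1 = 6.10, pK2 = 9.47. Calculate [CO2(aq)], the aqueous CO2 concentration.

α₀ = 1 / (1 + K1/[H⁺] + K1K2/[H⁺]²) = 1 / (1 + 10^+1.29 + 10^-0.79)
   = 1 / (1 + 19.498 + 0.16218) = 1/20.661 = 0.04840
[CO2*] = α₀ × DIC = 0.04840 × 1.12 = 0.0542 mmol/kg

[CO2*] = 0.0542 mmol/kg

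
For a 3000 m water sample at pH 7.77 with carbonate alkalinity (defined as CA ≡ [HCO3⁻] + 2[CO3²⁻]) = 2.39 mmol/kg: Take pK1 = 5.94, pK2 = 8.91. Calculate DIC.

CA = [HCO3⁻] + 2[CO3²⁻] = (α₁ + 2α₂)·DIC
At pH 7.77: [H⁺]/K1 = 10^-1.83 = 0.014791, K2/[H⁺] = 10^-1.14 = 0.072444
α₁ = 1/(1 + 0.014791 + 0.072444) = 1/1.0872 = 0.9198; α₂ = α₁·K2/[H⁺] = 0.06663
α₁ + 2α₂ = 1.0530
DIC = CA / (α₁ + 2α₂) = 2.39 / 1.0530 = 2.27 mmol/kg

DIC = 2.27 mmol/kg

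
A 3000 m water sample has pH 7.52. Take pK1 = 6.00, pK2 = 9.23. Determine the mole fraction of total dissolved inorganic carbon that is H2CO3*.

α₀ = 1 / (1 + K1/[H⁺] + K1K2/[H⁺]²) = 1 / (1 + 10^+1.52 + 10^-0.19)
   = 1 / (1 + 33.113 + 0.64565) = 1/34.759 = 0.02877

α₀ = 0.0288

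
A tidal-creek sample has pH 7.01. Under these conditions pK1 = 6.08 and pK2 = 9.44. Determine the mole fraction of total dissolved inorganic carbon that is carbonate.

α₂ = 1 / (1 + [H⁺]/K2 + [H⁺]²/(K1K2)) = 1 / (1 + 10^+2.43 + 10^+1.50)
   = 1 / (1 + 269.15 + 31.623) = 1/301.78 = 0.003314

α₂ = 0.00331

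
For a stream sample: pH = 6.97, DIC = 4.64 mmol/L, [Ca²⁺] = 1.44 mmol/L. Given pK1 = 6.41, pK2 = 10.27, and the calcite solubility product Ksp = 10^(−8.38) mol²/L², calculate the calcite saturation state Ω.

Ω = 0.630

α₂ = 1 / (1 + [H⁺]/K2 + [H⁺]²/(K1K2)) = 1 / (1 + 10^+3.30 + 10^+2.74)
   = 1 / (1 + 1995.3 + 549.54) = 1/2545.8 = 0.0003928
[CO3²⁻] = α₂ × DIC = 0.0003928 × 4.64 = 0.001823 mmol/L = 1.823 μmol/L
Ksp = 10^(−8.38) = 4.169×10^-9
Ω = [Ca²⁺][CO3²⁻]/Ksp = (1.44×10^-3)(1.823×10^-6) / 4.169×10^-9 = 0.630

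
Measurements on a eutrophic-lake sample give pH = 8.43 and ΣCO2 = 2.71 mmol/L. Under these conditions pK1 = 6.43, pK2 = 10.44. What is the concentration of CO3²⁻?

[CO3²⁻] = 0.0260 mmol/L

α₂ = 1 / (1 + [H⁺]/K2 + [H⁺]²/(K1K2)) = 1 / (1 + 10^+2.01 + 10^+0.01)
   = 1 / (1 + 102.33 + 1.0233) = 1/104.35 = 0.009583
[CO3²⁻] = α₂ × DIC = 0.009583 × 2.71 = 0.0260 mmol/L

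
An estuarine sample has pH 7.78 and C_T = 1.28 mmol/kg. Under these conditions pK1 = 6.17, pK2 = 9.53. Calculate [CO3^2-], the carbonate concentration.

[CO3²⁻] = 0.0218 mmol/kg

α₂ = 1 / (1 + [H⁺]/K2 + [H⁺]²/(K1K2)) = 1 / (1 + 10^+1.75 + 10^+0.14)
   = 1 / (1 + 56.234 + 1.3804) = 1/58.615 = 0.01706
[CO3²⁻] = α₂ × DIC = 0.01706 × 1.28 = 0.0218 mmol/kg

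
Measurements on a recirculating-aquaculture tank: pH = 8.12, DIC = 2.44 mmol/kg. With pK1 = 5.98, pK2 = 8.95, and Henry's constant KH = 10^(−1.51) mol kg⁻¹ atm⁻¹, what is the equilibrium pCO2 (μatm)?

α₀ = 1 / (1 + K1/[H⁺] + K1K2/[H⁺]²) = 1 / (1 + 10^+2.14 + 10^+1.31)
   = 1 / (1 + 138.04 + 20.417) = 1/159.46 = 0.006271
[CO2*] = α₀ × DIC = 0.006271 × 2.44 = 0.01530 mmol/kg = 15.30 μmol/kg
pCO2 = [CO2*]/KH = 1.530×10^-5 / 3.090×10^-2 = 495 μatm

pCO2 = 495 μatm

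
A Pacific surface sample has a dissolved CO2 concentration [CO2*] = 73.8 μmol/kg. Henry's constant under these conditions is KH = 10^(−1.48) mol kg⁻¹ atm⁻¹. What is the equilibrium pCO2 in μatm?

pCO2 = 2230 μatm

KH = 10^(−1.48) = 3.311×10^-2 mol kg⁻¹ atm⁻¹
pCO2 = [CO2*]/KH = 73.8×10^-6 / 3.311×10^-2 = 2.23×10^-3 atm = 2230 μatm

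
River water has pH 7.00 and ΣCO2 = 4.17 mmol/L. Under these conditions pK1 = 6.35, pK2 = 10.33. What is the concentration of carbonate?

α₂ = 1 / (1 + [H⁺]/K2 + [H⁺]²/(K1K2)) = 1 / (1 + 10^+3.33 + 10^+2.68)
   = 1 / (1 + 2138.0 + 478.63) = 1/2617.6 = 0.0003820
[CO3²⁻] = α₂ × DIC = 0.0003820 × 4.17 = 0.00159 mmol/L = 1.59 μmol/L

[CO3²⁻] = 1.59 μmol/L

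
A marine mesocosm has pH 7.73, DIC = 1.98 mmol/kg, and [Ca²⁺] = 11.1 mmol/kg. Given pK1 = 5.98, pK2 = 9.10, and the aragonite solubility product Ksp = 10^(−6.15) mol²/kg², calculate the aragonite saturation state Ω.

Ω = 1.25

α₂ = 1 / (1 + [H⁺]/K2 + [H⁺]²/(K1K2)) = 1 / (1 + 10^+1.37 + 10^-0.38)
   = 1 / (1 + 23.442 + 0.41687) = 1/24.859 = 0.04023
[CO3²⁻] = α₂ × DIC = 0.04023 × 1.98 = 0.07965 mmol/kg
Ksp = 10^(−6.15) = 7.079×10^-7
Ω = [Ca²⁺][CO3²⁻]/Ksp = (11.1×10^-3)(7.965×10^-5) / 7.079×10^-7 = 1.25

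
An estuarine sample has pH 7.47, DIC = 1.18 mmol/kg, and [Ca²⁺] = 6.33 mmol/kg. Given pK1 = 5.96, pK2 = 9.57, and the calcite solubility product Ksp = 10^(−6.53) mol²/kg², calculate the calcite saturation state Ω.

α₂ = 1 / (1 + [H⁺]/K2 + [H⁺]²/(K1K2)) = 1 / (1 + 10^+2.10 + 10^+0.59)
   = 1 / (1 + 125.89 + 3.8905) = 1/130.78 = 0.007646
[CO3²⁻] = α₂ × DIC = 0.007646 × 1.18 = 0.009023 mmol/kg = 9.023 μmol/kg
Ksp = 10^(−6.53) = 2.951×10^-7
Ω = [Ca²⁺][CO3²⁻]/Ksp = (6.33×10^-3)(9.023×10^-6) / 2.951×10^-7 = 0.194

Ω = 0.194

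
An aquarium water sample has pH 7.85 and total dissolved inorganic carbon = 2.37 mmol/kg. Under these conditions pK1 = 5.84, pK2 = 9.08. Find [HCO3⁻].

α₁ = 1 / (1 + [H⁺]/K1 + K2/[H⁺]) = 1 / (1 + 10^-2.01 + 10^-1.23)
   = 1 / (1 + 0.0097724 + 0.058884) = 1/1.0687 = 0.9358
[HCO3⁻] = α₁ × DIC = 0.9358 × 2.37 = 2.22 mmol/kg

[HCO3⁻] = 2.22 mmol/kg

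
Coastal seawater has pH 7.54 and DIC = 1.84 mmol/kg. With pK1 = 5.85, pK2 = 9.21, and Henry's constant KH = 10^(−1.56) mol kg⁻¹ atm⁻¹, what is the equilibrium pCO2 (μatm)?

pCO2 = 1310 μatm

α₀ = 1 / (1 + K1/[H⁺] + K1K2/[H⁺]²) = 1 / (1 + 10^+1.69 + 10^+0.02)
   = 1 / (1 + 48.978 + 1.0471) = 1/51.025 = 0.01960
[CO2*] = α₀ × DIC = 0.01960 × 1.84 = 0.03606 mmol/kg
pCO2 = [CO2*]/KH = 3.606×10^-5 / 2.754×10^-2 = 1310 μatm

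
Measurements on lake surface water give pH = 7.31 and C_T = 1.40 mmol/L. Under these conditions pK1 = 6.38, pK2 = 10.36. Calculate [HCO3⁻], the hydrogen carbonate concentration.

α₁ = 1 / (1 + [H⁺]/K1 + K2/[H⁺]) = 1 / (1 + 10^-0.93 + 10^-3.05)
   = 1 / (1 + 0.11749 + 0.00089125) = 1/1.1184 = 0.8941
[HCO3⁻] = α₁ × DIC = 0.8941 × 1.40 = 1.25 mmol/L

[HCO3⁻] = 1.25 mmol/L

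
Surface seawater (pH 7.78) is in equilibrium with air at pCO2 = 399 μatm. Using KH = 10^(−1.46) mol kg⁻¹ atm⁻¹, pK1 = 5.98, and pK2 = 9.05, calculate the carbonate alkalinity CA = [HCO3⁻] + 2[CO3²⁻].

CA = 0.967 mmol/kg

[CO2*] = KH · pCO2 = 10^(−1.46) × 399×10^-6 = 1.383×10^-5 mol/kg
α₀ = 1/(1 + K1/[H⁺] + K1K2/[H⁺]²) = 1/(1 + 10^+1.80 + 10^+0.53) = 0.01482
DIC = [CO2*]/α₀ = 1.383×10^-5 / 0.01482 = 0.9336 mmol/kg
CA = (α₁ + 2α₂)·DIC = (0.9350 + 2×0.05021) × 0.9336 = 0.967 mmol/kg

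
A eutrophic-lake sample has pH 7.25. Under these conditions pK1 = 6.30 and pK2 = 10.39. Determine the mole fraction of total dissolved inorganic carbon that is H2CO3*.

α₀ = 0.101

α₀ = 1 / (1 + K1/[H⁺] + K1K2/[H⁺]²) = 1 / (1 + 10^+0.95 + 10^-2.19)
   = 1 / (1 + 8.9125 + 0.0064565) = 1/9.9190 = 0.1008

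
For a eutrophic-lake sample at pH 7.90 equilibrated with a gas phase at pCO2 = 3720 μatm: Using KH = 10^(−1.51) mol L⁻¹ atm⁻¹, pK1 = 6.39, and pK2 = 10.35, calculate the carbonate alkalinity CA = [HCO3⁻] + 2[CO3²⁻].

[CO2*] = KH · pCO2 = 10^(−1.51) × 3720×10^-6 = 1.150×10^-4 mol/L
α₀ = 1/(1 + K1/[H⁺] + K1K2/[H⁺]²) = 1/(1 + 10^+1.51 + 10^-0.94) = 0.02987
DIC = [CO2*]/α₀ = 1.150×10^-4 / 0.02987 = 3.848 mmol/L
CA = (α₁ + 2α₂)·DIC = (0.9667 + 2×0.003430) × 3.848 = 3.75 mmol/L

CA = 3.75 mmol/L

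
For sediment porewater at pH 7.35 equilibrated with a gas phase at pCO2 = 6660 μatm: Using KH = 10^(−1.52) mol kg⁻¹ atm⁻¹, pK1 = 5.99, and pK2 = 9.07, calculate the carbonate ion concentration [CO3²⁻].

[CO3²⁻] = 0.0878 mmol/kg

[CO2*] = KH · pCO2 = 10^(−1.52) × 6660×10^-6 = 2.011×10^-4 mol/kg
α₀ = 1/(1 + K1/[H⁺] + K1K2/[H⁺]²) = 1/(1 + 10^+1.36 + 10^-0.36) = 0.04108
DIC = [CO2*]/α₀ = 2.011×10^-4 / 0.04108 = 4.897 mmol/kg
[CO3²⁻] = α₂·DIC; α₂ = 0.01793, so [CO3²⁻] = 0.01793 × 4.897 = 0.0878 mmol/kg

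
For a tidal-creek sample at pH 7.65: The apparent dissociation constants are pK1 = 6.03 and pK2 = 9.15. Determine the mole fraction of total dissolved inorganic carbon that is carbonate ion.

α₂ = 0.0300

α₂ = 1 / (1 + [H⁺]/K2 + [H⁺]²/(K1K2)) = 1 / (1 + 10^+1.50 + 10^-0.12)
   = 1 / (1 + 31.623 + 0.75858) = 1/33.381 = 0.02996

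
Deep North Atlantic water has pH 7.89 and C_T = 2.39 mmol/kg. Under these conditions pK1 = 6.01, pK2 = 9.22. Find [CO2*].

α₀ = 1 / (1 + K1/[H⁺] + K1K2/[H⁺]²) = 1 / (1 + 10^+1.88 + 10^+0.55)
   = 1 / (1 + 75.858 + 3.5481) = 1/80.406 = 0.01244
[CO2*] = α₀ × DIC = 0.01244 × 2.39 = 0.0297 mmol/kg

[CO2*] = 0.0297 mmol/kg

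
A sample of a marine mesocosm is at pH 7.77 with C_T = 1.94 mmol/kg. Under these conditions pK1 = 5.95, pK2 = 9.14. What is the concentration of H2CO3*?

[CO2*] = 0.0278 mmol/kg

α₀ = 1 / (1 + K1/[H⁺] + K1K2/[H⁺]²) = 1 / (1 + 10^+1.82 + 10^+0.45)
   = 1 / (1 + 66.069 + 2.8184) = 1/69.888 = 0.01431
[CO2*] = α₀ × DIC = 0.01431 × 1.94 = 0.0278 mmol/kg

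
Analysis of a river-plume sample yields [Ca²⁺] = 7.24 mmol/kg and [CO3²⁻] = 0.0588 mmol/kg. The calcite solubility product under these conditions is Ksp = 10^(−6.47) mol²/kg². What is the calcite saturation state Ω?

Ω = 1.26

Ksp = 10^(−6.47) = 3.388×10^-7
Ω = [Ca²⁺][CO3²⁻]/Ksp = (7.24×10^-3)(0.0588×10^-3) / 3.388×10^-7 = 1.26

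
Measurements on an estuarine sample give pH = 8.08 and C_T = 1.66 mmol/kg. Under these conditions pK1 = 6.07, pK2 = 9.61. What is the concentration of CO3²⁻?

[CO3²⁻] = 0.0471 mmol/kg

α₂ = 1 / (1 + [H⁺]/K2 + [H⁺]²/(K1K2)) = 1 / (1 + 10^+1.53 + 10^-0.48)
   = 1 / (1 + 33.884 + 0.33113) = 1/35.216 = 0.02840
[CO3²⁻] = α₂ × DIC = 0.02840 × 1.66 = 0.0471 mmol/kg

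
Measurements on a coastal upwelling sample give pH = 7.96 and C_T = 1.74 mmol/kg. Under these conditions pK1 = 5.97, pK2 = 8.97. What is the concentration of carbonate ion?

[CO3²⁻] = 0.153 mmol/kg

α₂ = 1 / (1 + [H⁺]/K2 + [H⁺]²/(K1K2)) = 1 / (1 + 10^+1.01 + 10^-0.98)
   = 1 / (1 + 10.233 + 0.10471) = 1/11.338 = 0.08820
[CO3²⁻] = α₂ × DIC = 0.08820 × 1.74 = 0.153 mmol/kg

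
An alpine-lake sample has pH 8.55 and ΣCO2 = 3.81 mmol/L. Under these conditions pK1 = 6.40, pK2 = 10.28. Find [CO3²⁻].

α₂ = 1 / (1 + [H⁺]/K2 + [H⁺]²/(K1K2)) = 1 / (1 + 10^+1.73 + 10^-0.42)
   = 1 / (1 + 53.703 + 0.38019) = 1/55.083 = 0.01815
[CO3²⁻] = α₂ × DIC = 0.01815 × 3.81 = 0.0692 mmol/L

[CO3²⁻] = 0.0692 mmol/L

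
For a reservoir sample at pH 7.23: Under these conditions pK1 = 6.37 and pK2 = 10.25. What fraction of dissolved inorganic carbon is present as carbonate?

α₂ = 0.000838

α₂ = 1 / (1 + [H⁺]/K2 + [H⁺]²/(K1K2)) = 1 / (1 + 10^+3.02 + 10^+2.16)
   = 1 / (1 + 1047.1 + 144.54) = 1/1192.7 = 0.0008385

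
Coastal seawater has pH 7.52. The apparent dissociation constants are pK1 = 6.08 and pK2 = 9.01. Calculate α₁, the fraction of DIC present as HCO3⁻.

α₁ = 1 / (1 + [H⁺]/K1 + K2/[H⁺]) = 1 / (1 + 10^-1.44 + 10^-1.49)
   = 1 / (1 + 0.036308 + 0.032359) = 1/1.0687 = 0.9357

α₁ = 0.936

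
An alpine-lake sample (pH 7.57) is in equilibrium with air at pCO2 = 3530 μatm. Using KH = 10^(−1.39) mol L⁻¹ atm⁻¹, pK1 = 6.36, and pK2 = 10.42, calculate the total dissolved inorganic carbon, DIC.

DIC = 2.48 mmol/L

[CO2*] = KH · pCO2 = 10^(−1.39) × 3530×10^-6 = 1.438×10^-4 mol/L
α₀ = 1/(1 + K1/[H⁺] + K1K2/[H⁺]²) = 1/(1 + 10^+1.21 + 10^-1.64) = 0.05800
DIC = [CO2*]/α₀ = 1.438×10^-4 / 0.05800 = 2.48 mmol/L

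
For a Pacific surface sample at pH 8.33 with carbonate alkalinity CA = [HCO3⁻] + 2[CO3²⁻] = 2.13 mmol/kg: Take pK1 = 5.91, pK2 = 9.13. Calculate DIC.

DIC = 1.88 mmol/kg

CA = [HCO3⁻] + 2[CO3²⁻] = (α₁ + 2α₂)·DIC
At pH 8.33: [H⁺]/K1 = 10^-2.42 = 0.0038019, K2/[H⁺] = 10^-0.80 = 0.15849
α₁ = 1/(1 + 0.0038019 + 0.15849) = 1/1.1623 = 0.8604; α₂ = α₁·K2/[H⁺] = 0.1364
α₁ + 2α₂ = 1.1331
DIC = CA / (α₁ + 2α₂) = 2.13 / 1.1331 = 1.88 mmol/kg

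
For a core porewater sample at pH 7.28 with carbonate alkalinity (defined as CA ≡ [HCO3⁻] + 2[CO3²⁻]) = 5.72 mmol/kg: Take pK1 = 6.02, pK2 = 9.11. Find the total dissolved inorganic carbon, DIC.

DIC = 5.94 mmol/kg

CA = [HCO3⁻] + 2[CO3²⁻] = (α₁ + 2α₂)·DIC
At pH 7.28: [H⁺]/K1 = 10^-1.26 = 0.054954, K2/[H⁺] = 10^-1.83 = 0.014791
α₁ = 1/(1 + 0.054954 + 0.014791) = 1/1.0697 = 0.9348; α₂ = α₁·K2/[H⁺] = 0.01383
α₁ + 2α₂ = 0.9625
DIC = CA / (α₁ + 2α₂) = 5.72 / 0.9625 = 5.94 mmol/kg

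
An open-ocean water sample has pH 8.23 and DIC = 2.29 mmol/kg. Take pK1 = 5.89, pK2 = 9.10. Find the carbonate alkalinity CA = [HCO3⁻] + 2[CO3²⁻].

CA = [HCO3⁻] + 2[CO3²⁻] = (α₁ + 2α₂)·DIC
At pH 8.23: [H⁺]/K1 = 10^-2.34 = 0.0045709, K2/[H⁺] = 10^-0.87 = 0.13490
α₁ = 1/(1 + 0.0045709 + 0.13490) = 1/1.1395 = 0.8776; α₂ = α₁·K2/[H⁺] = 0.1184
α₁ + 2α₂ = 1.1144
CA = 1.1144 × 2.29 = 2.55 mmol/kg

CA = 2.55 mmol/kg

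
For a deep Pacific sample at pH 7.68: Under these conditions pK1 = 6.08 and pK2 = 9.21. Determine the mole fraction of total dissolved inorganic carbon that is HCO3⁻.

α₁ = 0.948

α₁ = 1 / (1 + [H⁺]/K1 + K2/[H⁺]) = 1 / (1 + 10^-1.60 + 10^-1.53)
   = 1 / (1 + 0.025119 + 0.029512) = 1/1.0546 = 0.9482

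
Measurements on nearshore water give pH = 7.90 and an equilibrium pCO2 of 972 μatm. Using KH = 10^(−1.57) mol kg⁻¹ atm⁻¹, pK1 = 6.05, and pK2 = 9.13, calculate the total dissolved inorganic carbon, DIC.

DIC = 1.99 mmol/kg

[CO2*] = KH · pCO2 = 10^(−1.57) × 972×10^-6 = 2.616×10^-5 mol/kg
α₀ = 1/(1 + K1/[H⁺] + K1K2/[H⁺]²) = 1/(1 + 10^+1.85 + 10^+0.62) = 0.01316
DIC = [CO2*]/α₀ = 2.616×10^-5 / 0.01316 = 1.99 mmol/kg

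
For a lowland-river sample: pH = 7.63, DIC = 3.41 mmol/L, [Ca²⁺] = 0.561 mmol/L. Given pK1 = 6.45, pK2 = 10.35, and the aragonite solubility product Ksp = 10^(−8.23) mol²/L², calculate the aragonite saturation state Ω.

Ω = 0.580

α₂ = 1 / (1 + [H⁺]/K2 + [H⁺]²/(K1K2)) = 1 / (1 + 10^+2.72 + 10^+1.54)
   = 1 / (1 + 524.81 + 34.674) = 1/560.48 = 0.001784
[CO3²⁻] = α₂ × DIC = 0.001784 × 3.41 = 0.006084 mmol/L = 6.084 μmol/L
Ksp = 10^(−8.23) = 5.888×10^-9
Ω = [Ca²⁺][CO3²⁻]/Ksp = (0.561×10^-3)(6.084×10^-6) / 5.888×10^-9 = 0.580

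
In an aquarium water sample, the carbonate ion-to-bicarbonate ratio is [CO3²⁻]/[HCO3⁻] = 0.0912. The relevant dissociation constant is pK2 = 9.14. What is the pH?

pH = 8.10

From K2 = [H⁺][CO3²⁻]/[HCO3⁻]:  pH = pK2 + log₁₀([CO3²⁻]/[HCO3⁻])
log₁₀(0.0912) = -1.040
pH = 9.14 + (-1.040) = 8.10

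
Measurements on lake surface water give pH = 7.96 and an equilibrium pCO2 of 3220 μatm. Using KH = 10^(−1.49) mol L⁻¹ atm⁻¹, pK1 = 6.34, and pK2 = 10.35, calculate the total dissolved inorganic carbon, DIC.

DIC = 4.47 mmol/L

[CO2*] = KH · pCO2 = 10^(−1.49) × 3220×10^-6 = 1.042×10^-4 mol/L
α₀ = 1/(1 + K1/[H⁺] + K1K2/[H⁺]²) = 1/(1 + 10^+1.62 + 10^-0.77) = 0.02333
DIC = [CO2*]/α₀ = 1.042×10^-4 / 0.02333 = 4.47 mmol/L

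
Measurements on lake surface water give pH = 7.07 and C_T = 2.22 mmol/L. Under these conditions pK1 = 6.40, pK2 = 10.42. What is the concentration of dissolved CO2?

α₀ = 1 / (1 + K1/[H⁺] + K1K2/[H⁺]²) = 1 / (1 + 10^+0.67 + 10^-2.68)
   = 1 / (1 + 4.6774 + 0.0020893) = 1/5.6794 = 0.1761
[CO2*] = α₀ × DIC = 0.1761 × 2.22 = 0.391 mmol/L

[CO2*] = 0.391 mmol/L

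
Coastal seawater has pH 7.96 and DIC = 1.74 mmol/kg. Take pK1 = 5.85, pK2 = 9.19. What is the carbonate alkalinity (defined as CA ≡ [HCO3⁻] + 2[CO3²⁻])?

CA = [HCO3⁻] + 2[CO3²⁻] = (α₁ + 2α₂)·DIC
At pH 7.96: [H⁺]/K1 = 10^-2.11 = 0.0077625, K2/[H⁺] = 10^-1.23 = 0.058884
α₁ = 1/(1 + 0.0077625 + 0.058884) = 1/1.0666 = 0.9375; α₂ = α₁·K2/[H⁺] = 0.05521
α₁ + 2α₂ = 1.0479
CA = 1.0479 × 1.74 = 1.82 mmol/kg

CA = 1.82 mmol/kg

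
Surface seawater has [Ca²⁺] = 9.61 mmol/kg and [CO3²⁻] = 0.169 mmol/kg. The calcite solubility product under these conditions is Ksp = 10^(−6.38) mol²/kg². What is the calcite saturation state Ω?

Ω = 3.90

Ksp = 10^(−6.38) = 4.169×10^-7
Ω = [Ca²⁺][CO3²⁻]/Ksp = (9.61×10^-3)(0.169×10^-3) / 4.169×10^-7 = 3.90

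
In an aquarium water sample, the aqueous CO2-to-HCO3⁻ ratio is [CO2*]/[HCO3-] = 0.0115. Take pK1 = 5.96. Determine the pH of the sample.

pH = 7.90

From K1 = [H⁺][HCO3-]/[CO2*]:  pH = pK1 − log₁₀([CO2*]/[HCO3-])
log₁₀(0.0115) = -1.939
pH = 5.96 − (-1.939) = 7.90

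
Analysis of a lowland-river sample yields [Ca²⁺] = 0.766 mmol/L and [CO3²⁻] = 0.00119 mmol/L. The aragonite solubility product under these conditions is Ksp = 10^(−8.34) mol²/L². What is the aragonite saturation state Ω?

Ksp = 10^(−8.34) = 4.571×10^-9
Ω = [Ca²⁺][CO3²⁻]/Ksp = (0.766×10^-3)(0.00119×10^-3) / 4.571×10^-9 = 0.199

Ω = 0.199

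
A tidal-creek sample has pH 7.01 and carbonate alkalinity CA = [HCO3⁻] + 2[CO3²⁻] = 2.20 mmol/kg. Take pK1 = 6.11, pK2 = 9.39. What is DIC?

CA = [HCO3⁻] + 2[CO3²⁻] = (α₁ + 2α₂)·DIC
At pH 7.01: [H⁺]/K1 = 10^-0.90 = 0.12589, K2/[H⁺] = 10^-2.38 = 0.0041687
α₁ = 1/(1 + 0.12589 + 0.0041687) = 1/1.1301 = 0.8849; α₂ = α₁·K2/[H⁺] = 0.003689
α₁ + 2α₂ = 0.8923
DIC = CA / (α₁ + 2α₂) = 2.20 / 0.8923 = 2.47 mmol/kg

DIC = 2.47 mmol/kg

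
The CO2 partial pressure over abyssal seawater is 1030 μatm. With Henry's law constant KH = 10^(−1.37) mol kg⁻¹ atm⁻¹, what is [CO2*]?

KH = 10^(−1.37) = 4.266×10^-2 mol kg⁻¹ atm⁻¹
[CO2*] = KH · pCO2 = 4.266×10^-2 × 1030×10^-6 atm = 4.39×10^-5 mol/kg

[CO2*] = 43.9 μmol/kg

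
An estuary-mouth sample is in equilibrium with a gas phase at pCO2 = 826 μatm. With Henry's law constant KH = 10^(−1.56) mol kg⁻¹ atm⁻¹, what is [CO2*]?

[CO2*] = 22.7 μmol/kg

KH = 10^(−1.56) = 2.754×10^-2 mol kg⁻¹ atm⁻¹
[CO2*] = KH · pCO2 = 2.754×10^-2 × 826×10^-6 atm = 2.27×10^-5 mol/kg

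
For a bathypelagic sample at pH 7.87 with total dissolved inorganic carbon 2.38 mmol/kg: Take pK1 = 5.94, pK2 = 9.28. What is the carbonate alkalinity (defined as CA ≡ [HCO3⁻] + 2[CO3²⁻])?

CA = 2.44 mmol/kg

CA = [HCO3⁻] + 2[CO3²⁻] = (α₁ + 2α₂)·DIC
At pH 7.87: [H⁺]/K1 = 10^-1.93 = 0.011749, K2/[H⁺] = 10^-1.41 = 0.038905
α₁ = 1/(1 + 0.011749 + 0.038905) = 1/1.0507 = 0.9518; α₂ = α₁·K2/[H⁺] = 0.03703
α₁ + 2α₂ = 1.0258
CA = 1.0258 × 2.38 = 2.44 mmol/kg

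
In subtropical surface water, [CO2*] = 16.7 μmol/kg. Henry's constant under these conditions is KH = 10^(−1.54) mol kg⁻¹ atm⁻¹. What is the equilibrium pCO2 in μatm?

pCO2 = 579 μatm

KH = 10^(−1.54) = 2.884×10^-2 mol kg⁻¹ atm⁻¹
pCO2 = [CO2*]/KH = 16.7×10^-6 / 2.884×10^-2 = 5.79×10^-4 atm = 579 μatm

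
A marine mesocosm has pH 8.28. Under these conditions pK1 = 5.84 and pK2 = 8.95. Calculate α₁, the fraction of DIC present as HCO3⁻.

α₁ = 0.821

α₁ = 1 / (1 + [H⁺]/K1 + K2/[H⁺]) = 1 / (1 + 10^-2.44 + 10^-0.67)
   = 1 / (1 + 0.0036308 + 0.21380) = 1/1.2174 = 0.8214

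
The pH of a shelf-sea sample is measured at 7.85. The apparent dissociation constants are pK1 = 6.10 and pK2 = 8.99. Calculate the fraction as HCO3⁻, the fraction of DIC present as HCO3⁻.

α₁ = 1 / (1 + [H⁺]/K1 + K2/[H⁺]) = 1 / (1 + 10^-1.75 + 10^-1.14)
   = 1 / (1 + 0.017783 + 0.072444) = 1/1.0902 = 0.9172

α₁ = 0.917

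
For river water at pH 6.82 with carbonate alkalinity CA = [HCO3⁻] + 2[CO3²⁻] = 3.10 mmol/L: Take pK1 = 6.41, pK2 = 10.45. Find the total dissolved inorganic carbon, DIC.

DIC = 4.30 mmol/L

CA = [HCO3⁻] + 2[CO3²⁻] = (α₁ + 2α₂)·DIC
At pH 6.82: [H⁺]/K1 = 10^-0.41 = 0.38905, K2/[H⁺] = 10^-3.63 = 0.00023442
α₁ = 1/(1 + 0.38905 + 0.00023442) = 1/1.3893 = 0.7198; α₂ = α₁·K2/[H⁺] = 0.0001687
α₁ + 2α₂ = 0.7201
DIC = CA / (α₁ + 2α₂) = 3.10 / 0.7201 = 4.30 mmol/L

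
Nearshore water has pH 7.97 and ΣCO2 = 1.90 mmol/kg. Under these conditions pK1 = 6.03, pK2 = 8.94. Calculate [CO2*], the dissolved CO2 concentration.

α₀ = 1 / (1 + K1/[H⁺] + K1K2/[H⁺]²) = 1 / (1 + 10^+1.94 + 10^+0.97)
   = 1 / (1 + 87.096 + 9.3325) = 1/97.429 = 0.01026
[CO2*] = α₀ × DIC = 0.01026 × 1.90 = 0.0195 mmol/kg = 19.5 μmol/kg

[CO2*] = 19.5 μmol/kg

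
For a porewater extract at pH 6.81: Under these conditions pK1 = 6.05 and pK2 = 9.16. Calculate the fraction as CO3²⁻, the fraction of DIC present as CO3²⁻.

α₂ = 0.00379

α₂ = 1 / (1 + [H⁺]/K2 + [H⁺]²/(K1K2)) = 1 / (1 + 10^+2.35 + 10^+1.59)
   = 1 / (1 + 223.87 + 38.905) = 1/263.78 = 0.003791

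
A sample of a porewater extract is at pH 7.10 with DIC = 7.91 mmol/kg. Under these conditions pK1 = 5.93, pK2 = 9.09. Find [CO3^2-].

α₂ = 1 / (1 + [H⁺]/K2 + [H⁺]²/(K1K2)) = 1 / (1 + 10^+1.99 + 10^+0.82)
   = 1 / (1 + 97.724 + 6.6069) = 1/105.33 = 0.009494
[CO3²⁻] = α₂ × DIC = 0.009494 × 7.91 = 0.0751 mmol/kg

[CO3²⁻] = 0.0751 mmol/kg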